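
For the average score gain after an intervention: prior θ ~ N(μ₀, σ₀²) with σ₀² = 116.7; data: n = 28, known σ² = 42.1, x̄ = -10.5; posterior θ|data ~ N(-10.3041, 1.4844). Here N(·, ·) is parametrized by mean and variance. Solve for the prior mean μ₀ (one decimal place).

The posterior mean is a precision-weighted average: μ_n = (τ₀μ₀ + τ_data·x̄)/(τ₀+τ_data), with τ₀=1/σ₀² and τ_data=n/σ².
Here τ₀ = 1/116.7 = 0.008569 and τ_data = 28/42.1 = 0.665083, so τ_n = 0.673652.
Rearranging for μ₀: μ₀ = (μ_n·τ_n − τ_data·x̄)/τ₀ = (-10.3041·0.673652 − 0.665083·-10.5) / 0.008569 = 0.041994/0.008569 ≈ 4.9.

μ₀ = 4.9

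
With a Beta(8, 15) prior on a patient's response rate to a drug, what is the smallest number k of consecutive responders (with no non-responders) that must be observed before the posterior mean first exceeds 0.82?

k = 61

After k responders and 0 non-responders the posterior is Beta(8+k, 15), with mean (8+k)/(8+15+k).
Set (8+k)/(23+k) > 0.82 and solve: k > (0.82·23 − 8)/(1 − 0.82) = 60.333.
The smallest integer exceeding 60.333 is 61.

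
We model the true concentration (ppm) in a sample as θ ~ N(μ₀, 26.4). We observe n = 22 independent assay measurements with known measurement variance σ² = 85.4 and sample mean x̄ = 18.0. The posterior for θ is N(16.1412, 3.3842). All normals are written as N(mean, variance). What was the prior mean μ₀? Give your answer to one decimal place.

With known observation variance, the Normal–Normal posterior has precision τ_n = τ₀ + n/σ² and mean μ_n = (τ₀μ₀ + (n/σ²)x̄)/τ_n.
Here τ₀ = 1/26.4 = 0.037879 and τ_data = 22/85.4 = 0.257611, so τ_n = 0.295490.
Rearranging for μ₀: μ₀ = (μ_n·τ_n − τ_data·x̄)/τ₀ = (16.1412·0.295490 − 0.257611·18.0) / 0.037879 = 0.132565/0.037879 ≈ 3.5.

μ₀ = 3.5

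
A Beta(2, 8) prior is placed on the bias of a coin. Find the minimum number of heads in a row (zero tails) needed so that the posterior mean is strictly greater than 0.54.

k = 8

After k heads and 0 tails the posterior is Beta(2+k, 8), with mean (2+k)/(2+8+k).
Set (2+k)/(10+k) > 0.54 and solve: k > (0.54·10 − 2)/(1 − 0.54) = 7.391.
The smallest integer exceeding 7.391 is 8.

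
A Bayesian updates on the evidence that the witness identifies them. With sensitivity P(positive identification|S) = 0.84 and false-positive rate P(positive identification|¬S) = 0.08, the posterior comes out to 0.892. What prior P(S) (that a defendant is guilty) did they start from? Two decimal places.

Bayes' rule in odds form gives O(S|E) = O(S)·[P(E|S)/P(E|¬S)], hence O(S) = O(S|E)/LR.
Posterior odds = 0.892/(1−0.892) = 8.2593. LR = 0.84/0.08 = 10.5000.
Prior odds = 8.2593/10.5000 = 0.7866, so P(S) = 0.7866/(1+0.7866) ≈ 0.44.

P(S) = 0.44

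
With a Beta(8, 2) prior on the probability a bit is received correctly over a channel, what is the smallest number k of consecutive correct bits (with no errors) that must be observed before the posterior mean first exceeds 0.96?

After k correct bits and 0 errors the posterior is Beta(8+k, 2), with mean (8+k)/(8+2+k).
Set (8+k)/(10+k) > 0.96 and solve: k > (0.96·10 − 8)/(1 − 0.96) = 40.000.
The smallest integer exceeding 40.000 is 41.

k = 41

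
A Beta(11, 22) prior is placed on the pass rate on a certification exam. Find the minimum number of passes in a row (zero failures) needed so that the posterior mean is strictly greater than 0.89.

k = 168

After k passes and 0 failures the posterior is Beta(11+k, 22), with mean (11+k)/(11+22+k).
Set (11+k)/(33+k) > 0.89 and solve: k > (0.89·33 − 11)/(1 − 0.89) = 167.000.
The smallest integer exceeding 167.000 is 168.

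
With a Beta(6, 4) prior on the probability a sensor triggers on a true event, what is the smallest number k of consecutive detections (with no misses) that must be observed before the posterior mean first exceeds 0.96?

k = 91

After k detections and 0 misses the posterior is Beta(6+k, 4), with mean (6+k)/(6+4+k).
Set (6+k)/(10+k) > 0.96 and solve: k > (0.96·10 − 6)/(1 − 0.96) = 90.000.
The smallest integer exceeding 90.000 is 91, and checking k=91: (97)/(101) = 0.9604 > 0.96.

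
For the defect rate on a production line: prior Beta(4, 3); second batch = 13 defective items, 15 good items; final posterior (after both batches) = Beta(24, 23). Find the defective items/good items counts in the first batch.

Sequential conjugate updates are equivalent to a single update on the pooled data, so total successes = posterior α − prior α and total failures = posterior β − prior β.
Total across both batches: 24−4=20 defective items, 23−3=20 good items.
Subtract the second batch: 20−13=7 defective items and 20−15=5 good items.

7 defective items and 5 good items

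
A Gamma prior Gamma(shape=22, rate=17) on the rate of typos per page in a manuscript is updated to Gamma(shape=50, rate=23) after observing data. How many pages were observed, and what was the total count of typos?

n = 6 pages with total 28 typos

Gamma–Poisson conjugacy: posterior shape = α + Σxᵢ, posterior rate = β + n.
Matching: Σxᵢ = 50 − 22 = 28 and n = 23 − 17 = 6.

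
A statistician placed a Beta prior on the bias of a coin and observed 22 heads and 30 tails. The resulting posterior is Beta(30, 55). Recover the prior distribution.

Beta is conjugate to the binomial likelihood: posterior = Beta(α+s, β+f).
So α = 30 − 22 = 8 and β = 55 − 30 = 25.

Beta(8, 25)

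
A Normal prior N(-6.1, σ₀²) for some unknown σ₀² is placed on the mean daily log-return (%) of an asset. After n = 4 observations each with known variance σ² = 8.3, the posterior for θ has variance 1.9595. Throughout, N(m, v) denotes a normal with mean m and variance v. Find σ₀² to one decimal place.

σ₀² = 35.2

For the Normal–Normal model with known σ², precisions add: τ_n = τ₀ + n/σ².
So 1/σ₀² = 1/1.9595 − 4/8.3 = 0.510334 − 0.481928 = 0.028406.
Hence σ₀² = 1/0.028406 ≈ 35.2.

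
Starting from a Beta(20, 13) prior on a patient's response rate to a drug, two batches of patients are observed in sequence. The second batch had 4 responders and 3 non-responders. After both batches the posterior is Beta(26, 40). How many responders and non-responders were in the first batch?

2 responders and 24 non-responders

Sequential conjugate updates are equivalent to a single update on the pooled data, so total successes = posterior α − prior α and total failures = posterior β − prior β.
Total across both batches: 26−20=6 responders, 40−13=27 non-responders.
Subtract the second batch: 6−4=2 responders and 27−3=24 non-responders.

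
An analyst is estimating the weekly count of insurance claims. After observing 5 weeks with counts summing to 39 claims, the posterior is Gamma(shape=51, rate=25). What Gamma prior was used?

Gamma(shape=12, rate=20)

A Gamma(α, β) prior (rate parametrization) on a Poisson rate with n observations summing to S gives posterior Gamma(α+S, β+n).
So α = 51 − 39 = 12 and β = 25 − 5 = 20.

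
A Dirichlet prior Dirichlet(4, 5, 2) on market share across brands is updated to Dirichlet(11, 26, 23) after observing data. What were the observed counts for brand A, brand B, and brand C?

counts (7, 21, 21)

For a Dirichlet(α) prior with multinomial counts c, the posterior is Dirichlet(α + c) componentwise.
Counts are posterior − prior componentwise: 11−4=7, 26−5=21, 23−2=21.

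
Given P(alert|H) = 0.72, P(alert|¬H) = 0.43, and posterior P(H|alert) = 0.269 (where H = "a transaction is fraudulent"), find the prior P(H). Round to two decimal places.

In odds form, posterior odds = prior odds × likelihood ratio, so prior odds = posterior odds ÷ LR.
Posterior odds = 0.269/(1−0.269) = 0.3680. LR = 0.72/0.43 = 1.6744.
Prior odds = 0.3680/1.6744 = 0.2198, so P(H) = 0.2198/(1+0.2198) ≈ 0.18.

P(H) = 0.18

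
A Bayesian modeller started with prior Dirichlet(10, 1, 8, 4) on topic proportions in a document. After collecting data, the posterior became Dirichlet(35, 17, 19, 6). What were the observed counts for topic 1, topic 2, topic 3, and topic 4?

counts (25, 16, 11, 2)

For a Dirichlet(α) prior with multinomial counts c, the posterior is Dirichlet(α + c) componentwise.
Counts are posterior − prior componentwise: 35−10=25, 17−1=16, 19−8=11, 6−4=2.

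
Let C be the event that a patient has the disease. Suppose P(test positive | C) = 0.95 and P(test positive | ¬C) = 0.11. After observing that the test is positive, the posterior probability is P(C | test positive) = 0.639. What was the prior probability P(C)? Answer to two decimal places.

Bayes' rule in odds form gives O(C|E) = O(C)·[P(E|C)/P(E|¬C)], hence O(C) = O(C|E)/LR.
Posterior odds = 0.639/(1−0.639) = 1.7701. LR = 0.95/0.11 = 8.6364.
Prior odds = 1.7701/8.6364 = 0.2050, so P(C) = 0.2050/(1+0.2050) ≈ 0.17.

P(C) = 0.17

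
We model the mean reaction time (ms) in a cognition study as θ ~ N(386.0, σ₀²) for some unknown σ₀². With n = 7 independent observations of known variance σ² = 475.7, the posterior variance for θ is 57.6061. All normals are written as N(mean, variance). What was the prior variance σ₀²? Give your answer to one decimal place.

Posterior precision equals prior precision plus data precision: 1/σ_n² = 1/σ₀² + n/σ².
So 1/σ₀² = 1/57.6061 − 7/475.7 = 0.017359 − 0.014715 = 0.002644.
Hence σ₀² = 1/0.002644 ≈ 378.2.

σ₀² = 378.2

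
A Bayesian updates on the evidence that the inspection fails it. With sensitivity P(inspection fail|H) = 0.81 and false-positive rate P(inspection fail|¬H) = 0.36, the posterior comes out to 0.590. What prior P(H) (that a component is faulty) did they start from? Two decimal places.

Bayes' rule in odds form gives O(H|E) = O(H)·[P(E|H)/P(E|¬H)], hence O(H) = O(H|E)/LR.
Posterior odds = 0.590/(1−0.590) = 1.4390. LR = 0.81/0.36 = 2.2500.
Prior odds = 1.4390/2.2500 = 0.6396, so P(H) = 0.6396/(1+0.6396) ≈ 0.39.

P(H) = 0.39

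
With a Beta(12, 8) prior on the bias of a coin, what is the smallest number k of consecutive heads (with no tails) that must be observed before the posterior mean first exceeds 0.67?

k = 5

After k heads and 0 tails the posterior is Beta(12+k, 8), with mean (12+k)/(12+8+k).
Set (12+k)/(20+k) > 0.67 and solve: k > (0.67·20 − 12)/(1 − 0.67) = 4.242.
The smallest integer exceeding 4.242 is 5, and checking k=5: (17)/(25) = 0.6800 > 0.67.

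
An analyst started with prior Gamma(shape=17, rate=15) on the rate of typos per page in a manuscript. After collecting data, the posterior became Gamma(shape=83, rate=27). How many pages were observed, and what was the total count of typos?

n = 12 pages with total 66 typos

Gamma–Poisson conjugacy: posterior shape = α + Σxᵢ, posterior rate = β + n.
Matching: Σxᵢ = 83 − 17 = 66 and n = 27 − 15 = 12.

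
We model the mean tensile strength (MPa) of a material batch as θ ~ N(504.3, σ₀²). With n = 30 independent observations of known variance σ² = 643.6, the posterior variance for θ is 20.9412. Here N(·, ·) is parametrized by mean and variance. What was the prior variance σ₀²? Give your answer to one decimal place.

σ₀² = 877.2

For the Normal–Normal model with known σ², precisions add: τ_n = τ₀ + n/σ².
So 1/σ₀² = 1/20.9412 − 30/643.6 = 0.047753 − 0.046613 = 0.001140.
Hence σ₀² = 1/0.001140 ≈ 877.2.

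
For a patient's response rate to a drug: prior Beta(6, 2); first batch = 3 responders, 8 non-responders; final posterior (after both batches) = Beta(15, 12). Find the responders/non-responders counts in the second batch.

Sequential conjugate updates are equivalent to a single update on the pooled data, so total successes = posterior α − prior α and total failures = posterior β − prior β.
Total across both batches: 15−6=9 responders, 12−2=10 non-responders.
Subtract the first batch: 9−3=6 responders and 10−8=2 non-responders.

6 responders and 2 non-responders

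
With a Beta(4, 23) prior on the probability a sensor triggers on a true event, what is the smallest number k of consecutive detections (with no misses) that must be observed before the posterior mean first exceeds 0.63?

After k detections and 0 misses the posterior is Beta(4+k, 23), with mean (4+k)/(4+23+k).
Set (4+k)/(27+k) > 0.63 and solve: k > (0.63·27 − 4)/(1 − 0.63) = 35.162.
The smallest integer exceeding 35.162 is 36, and checking k=36: (40)/(63) = 0.6349 > 0.63.

k = 36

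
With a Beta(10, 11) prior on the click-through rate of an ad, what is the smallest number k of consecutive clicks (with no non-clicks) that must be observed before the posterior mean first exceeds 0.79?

k = 32

After k clicks and 0 non-clicks the posterior is Beta(10+k, 11), with mean (10+k)/(10+11+k).
Set (10+k)/(21+k) > 0.79 and solve: k > (0.79·21 − 10)/(1 − 0.79) = 31.381.
The smallest integer exceeding 31.381 is 32, and checking k=32: (42)/(53) = 0.7925 > 0.79.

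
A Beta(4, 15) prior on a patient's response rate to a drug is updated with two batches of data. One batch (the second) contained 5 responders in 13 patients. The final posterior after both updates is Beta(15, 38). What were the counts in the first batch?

6 responders and 15 non-responders

Because Beta–binomial updating is additive in the counts, the combined data contributed (α_post−α_prior, β_post−β_prior) successes and failures.
Total across both batches: 15−4=11 responders, 38−15=23 non-responders.
Subtract the second batch: 11−5=6 responders and 23−8=15 non-responders.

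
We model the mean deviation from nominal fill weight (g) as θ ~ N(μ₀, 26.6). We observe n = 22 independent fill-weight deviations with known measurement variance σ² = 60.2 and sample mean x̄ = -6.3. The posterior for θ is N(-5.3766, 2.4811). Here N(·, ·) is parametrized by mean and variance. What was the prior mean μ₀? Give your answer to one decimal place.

With known observation variance, the Normal–Normal posterior has precision τ_n = τ₀ + n/σ² and mean μ_n = (τ₀μ₀ + (n/σ²)x̄)/τ_n.
Here τ₀ = 1/26.6 = 0.037594 and τ_data = 22/60.2 = 0.365449, so τ_n = 0.403043.
Rearranging for μ₀: μ₀ = (μ_n·τ_n − τ_data·x̄)/τ₀ = (-5.3766·0.403043 − 0.365449·-6.3) / 0.037594 = 0.135328/0.037594 ≈ 3.6.

μ₀ = 3.6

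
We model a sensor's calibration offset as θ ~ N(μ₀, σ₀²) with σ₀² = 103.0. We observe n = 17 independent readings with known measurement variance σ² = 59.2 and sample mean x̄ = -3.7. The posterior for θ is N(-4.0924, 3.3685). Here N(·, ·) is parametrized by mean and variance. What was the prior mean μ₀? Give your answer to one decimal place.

With known observation variance, the Normal–Normal posterior has precision τ_n = τ₀ + n/σ² and mean μ_n = (τ₀μ₀ + (n/σ²)x̄)/τ_n.
Here τ₀ = 1/103.0 = 0.009709 and τ_data = 17/59.2 = 0.287162, so τ_n = 0.296871.
Rearranging for μ₀: μ₀ = (μ_n·τ_n − τ_data·x̄)/τ₀ = (-4.0924·0.296871 − 0.287162·-3.7) / 0.009709 = -0.152415/0.009709 ≈ -15.7.

μ₀ = -15.7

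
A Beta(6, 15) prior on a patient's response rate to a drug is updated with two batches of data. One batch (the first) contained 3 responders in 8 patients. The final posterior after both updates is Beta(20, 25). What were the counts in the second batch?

11 responders and 5 non-responders

Sequential conjugate updates are equivalent to a single update on the pooled data, so total successes = posterior α − prior α and total failures = posterior β − prior β.
Total across both batches: 20−6=14 responders, 25−15=10 non-responders.
Subtract the first batch: 14−3=11 responders and 10−5=5 non-responders.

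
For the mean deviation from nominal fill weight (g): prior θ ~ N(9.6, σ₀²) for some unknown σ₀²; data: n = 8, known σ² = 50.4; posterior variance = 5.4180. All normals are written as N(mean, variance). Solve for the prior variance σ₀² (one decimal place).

σ₀² = 38.7

For the Normal–Normal model with known σ², precisions add: τ_n = τ₀ + n/σ².
So 1/σ₀² = 1/5.4180 − 8/50.4 = 0.184570 − 0.158730 = 0.025840.
Hence σ₀² = 1/0.025840 ≈ 38.7.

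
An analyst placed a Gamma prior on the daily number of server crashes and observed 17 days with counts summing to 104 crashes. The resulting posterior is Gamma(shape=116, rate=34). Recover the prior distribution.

Gamma–Poisson conjugacy: posterior shape = α + Σxᵢ, posterior rate = β + n.
So α = 116 − 104 = 12 and β = 34 − 17 = 17.

Gamma(shape=12, rate=17)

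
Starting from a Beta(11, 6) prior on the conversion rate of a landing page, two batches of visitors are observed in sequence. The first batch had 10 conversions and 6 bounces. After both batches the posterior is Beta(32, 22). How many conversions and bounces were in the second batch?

11 conversions and 10 bounces

Because Beta–binomial updating is additive in the counts, the combined data contributed (α_post−α_prior, β_post−β_prior) successes and failures.
Total across both batches: 32−11=21 conversions, 22−6=16 bounces.
Subtract the first batch: 21−10=11 conversions and 16−6=10 bounces.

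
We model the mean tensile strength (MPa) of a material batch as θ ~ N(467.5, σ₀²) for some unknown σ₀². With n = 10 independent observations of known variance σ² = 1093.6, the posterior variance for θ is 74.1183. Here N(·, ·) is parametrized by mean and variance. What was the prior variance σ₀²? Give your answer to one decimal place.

σ₀² = 230.0

Posterior precision equals prior precision plus data precision: 1/σ_n² = 1/σ₀² + n/σ².
So 1/σ₀² = 1/74.1183 − 10/1093.6 = 0.013492 − 0.009144 = 0.004348.
Hence σ₀² = 1/0.004348 ≈ 230.0.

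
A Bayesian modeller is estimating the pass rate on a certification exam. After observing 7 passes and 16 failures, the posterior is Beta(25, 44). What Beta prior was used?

Beta is conjugate to the binomial likelihood: posterior = Beta(a+s, b+f).
Subtract the data counts: 25−7=18, 44−16=28.

Beta(18, 28)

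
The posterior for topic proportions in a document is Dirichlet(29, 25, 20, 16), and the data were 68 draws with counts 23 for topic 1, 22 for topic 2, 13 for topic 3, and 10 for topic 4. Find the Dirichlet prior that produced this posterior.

For a Dirichlet(α) prior with multinomial counts c, the posterior is Dirichlet(α + c) componentwise.
Subtract each count from the matching posterior parameter: 29−23=6, 25−22=3, 20−13=7, 16−10=6.

Dirichlet(6, 3, 7, 6)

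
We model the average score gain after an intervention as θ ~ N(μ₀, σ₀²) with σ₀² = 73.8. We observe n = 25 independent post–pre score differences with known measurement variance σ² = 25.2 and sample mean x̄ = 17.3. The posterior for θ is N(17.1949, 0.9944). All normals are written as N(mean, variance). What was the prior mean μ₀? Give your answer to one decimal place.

With known observation variance, the Normal–Normal posterior has precision τ_n = τ₀ + n/σ² and mean μ_n = (τ₀μ₀ + (n/σ²)x̄)/τ_n.
Here τ₀ = 1/73.8 = 0.013550 and τ_data = 25/25.2 = 0.992063, so τ_n = 1.005613.
Rearranging for μ₀: μ₀ = (μ_n·τ_n − τ_data·x̄)/τ₀ = (17.1949·1.005613 − 0.992063·17.3) / 0.013550 = 0.128725/0.013550 ≈ 9.5.

μ₀ = 9.5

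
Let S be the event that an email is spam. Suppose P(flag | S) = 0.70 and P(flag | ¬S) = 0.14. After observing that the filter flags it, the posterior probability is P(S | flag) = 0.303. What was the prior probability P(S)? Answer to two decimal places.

P(S) = 0.08

In odds form, posterior odds = prior odds × likelihood ratio, so prior odds = posterior odds ÷ LR.
Posterior odds = 0.303/(1−0.303) = 0.4347. LR = 0.70/0.14 = 5.0000.
Prior odds = 0.4347/5.0000 = 0.0869, so P(S) = 0.0869/(1+0.0869) ≈ 0.08.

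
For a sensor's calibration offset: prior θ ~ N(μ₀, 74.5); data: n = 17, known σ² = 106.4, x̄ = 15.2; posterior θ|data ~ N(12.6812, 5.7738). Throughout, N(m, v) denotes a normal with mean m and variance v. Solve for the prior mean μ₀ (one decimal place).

The posterior mean is a precision-weighted average: μ_n = (τ₀μ₀ + τ_data·x̄)/(τ₀+τ_data), with τ₀=1/σ₀² and τ_data=n/σ².
Here τ₀ = 1/74.5 = 0.013423 and τ_data = 17/106.4 = 0.159774, so τ_n = 0.173197.
Rearranging for μ₀: μ₀ = (μ_n·τ_n − τ_data·x̄)/τ₀ = (12.6812·0.173197 − 0.159774·15.2) / 0.013423 = -0.232219/0.013423 ≈ -17.3.

μ₀ = -17.3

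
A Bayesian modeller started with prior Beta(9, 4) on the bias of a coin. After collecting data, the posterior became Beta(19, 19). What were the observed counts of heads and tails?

10 heads and 15 tails

Under Beta–binomial conjugacy the posterior parameters are (α+s, β+f).
So s = 19 − 9 = 10 and f = 19 − 4 = 15.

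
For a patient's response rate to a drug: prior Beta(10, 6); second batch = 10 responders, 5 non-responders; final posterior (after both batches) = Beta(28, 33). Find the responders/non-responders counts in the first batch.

Because Beta–binomial updating is additive in the counts, the combined data contributed (α_post−α_prior, β_post−β_prior) successes and failures.
Total across both batches: 28−10=18 responders, 33−6=27 non-responders.
Subtract the second batch: 18−10=8 responders and 27−5=22 non-responders.

8 responders and 22 non-responders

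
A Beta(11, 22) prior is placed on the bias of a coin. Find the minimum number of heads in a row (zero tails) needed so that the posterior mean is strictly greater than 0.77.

k = 63

After k heads and 0 tails the posterior is Beta(11+k, 22), with mean (11+k)/(11+22+k).
Set (11+k)/(33+k) > 0.77 and solve: k > (0.77·33 − 11)/(1 − 0.77) = 62.652.
The smallest integer exceeding 62.652 is 63, and checking k=63: (74)/(96) = 0.7708 > 0.77.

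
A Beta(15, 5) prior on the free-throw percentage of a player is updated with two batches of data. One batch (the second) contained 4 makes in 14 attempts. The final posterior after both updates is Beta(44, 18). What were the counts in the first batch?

25 makes and 3 misses

Sequential conjugate updates are equivalent to a single update on the pooled data, so total successes = posterior α − prior α and total failures = posterior β − prior β.
Total across both batches: 44−15=29 makes, 18−5=13 misses.
Subtract the second batch: 29−4=25 makes and 13−10=3 misses.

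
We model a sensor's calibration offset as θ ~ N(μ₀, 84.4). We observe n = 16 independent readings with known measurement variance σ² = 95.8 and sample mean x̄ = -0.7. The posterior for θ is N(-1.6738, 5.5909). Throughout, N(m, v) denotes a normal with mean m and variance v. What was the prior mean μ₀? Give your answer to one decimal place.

μ₀ = -15.4

The posterior mean is a precision-weighted average: μ_n = (τ₀μ₀ + τ_data·x̄)/(τ₀+τ_data), with τ₀=1/σ₀² and τ_data=n/σ².
Here τ₀ = 1/84.4 = 0.011848 and τ_data = 16/95.8 = 0.167015, so τ_n = 0.178863.
Rearranging for μ₀: μ₀ = (μ_n·τ_n − τ_data·x̄)/τ₀ = (-1.6738·0.178863 − 0.167015·-0.7) / 0.011848 = -0.182470/0.011848 ≈ -15.4.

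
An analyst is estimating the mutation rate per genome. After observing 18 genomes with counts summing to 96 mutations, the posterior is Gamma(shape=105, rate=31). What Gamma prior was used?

Gamma(shape=9, rate=13)

Gamma–Poisson conjugacy: posterior shape = α + Σxᵢ, posterior rate = β + n.
So α = 105 − 96 = 9 and β = 31 − 18 = 13.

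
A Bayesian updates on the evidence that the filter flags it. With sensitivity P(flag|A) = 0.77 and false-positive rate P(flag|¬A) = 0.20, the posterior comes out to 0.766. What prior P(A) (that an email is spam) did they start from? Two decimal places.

In odds form, posterior odds = prior odds × likelihood ratio, so prior odds = posterior odds ÷ LR.
Posterior odds = 0.766/(1−0.766) = 3.2735. LR = 0.77/0.20 = 3.8500.
Prior odds = 3.2735/3.8500 = 0.8503, so P(A) = 0.8503/(1+0.8503) ≈ 0.46.

P(A) = 0.46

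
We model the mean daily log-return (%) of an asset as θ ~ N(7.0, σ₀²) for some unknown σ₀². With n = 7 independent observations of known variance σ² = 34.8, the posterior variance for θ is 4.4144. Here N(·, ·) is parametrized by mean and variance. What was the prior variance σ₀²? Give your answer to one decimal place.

σ₀² = 39.4

Posterior precision equals prior precision plus data precision: 1/σ_n² = 1/σ₀² + n/σ².
So 1/σ₀² = 1/4.4144 − 7/34.8 = 0.226531 − 0.201149 = 0.025382.
Hence σ₀² = 1/0.025382 ≈ 39.4.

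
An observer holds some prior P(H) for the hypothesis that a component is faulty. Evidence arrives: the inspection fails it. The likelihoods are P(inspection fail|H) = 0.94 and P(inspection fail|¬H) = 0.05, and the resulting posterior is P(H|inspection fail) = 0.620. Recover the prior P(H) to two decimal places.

P(H) = 0.08

In odds form, posterior odds = prior odds × likelihood ratio, so prior odds = posterior odds ÷ LR.
Posterior odds = 0.620/(1−0.620) = 1.6316. LR = 0.94/0.05 = 18.8000.
Prior odds = 1.6316/18.8000 = 0.0868, so P(H) = 0.0868/(1+0.0868) ≈ 0.08.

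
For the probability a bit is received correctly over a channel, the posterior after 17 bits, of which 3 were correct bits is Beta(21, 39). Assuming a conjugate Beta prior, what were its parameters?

Beta(18, 25)

Beta is conjugate to the binomial likelihood: posterior = Beta(α+s, β+f).
So α = 21 − 3 = 18 and β = 39 − 14 = 25.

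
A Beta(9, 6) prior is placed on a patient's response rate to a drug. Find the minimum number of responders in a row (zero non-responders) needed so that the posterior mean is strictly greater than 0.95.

k = 106

After k responders and 0 non-responders the posterior is Beta(9+k, 6), with mean (9+k)/(9+6+k).
Set (9+k)/(15+k) > 0.95 and solve: k > (0.95·15 − 9)/(1 − 0.95) = 105.000.
The smallest integer exceeding 105.000 is 106, and checking k=106: (115)/(121) = 0.9504 > 0.95.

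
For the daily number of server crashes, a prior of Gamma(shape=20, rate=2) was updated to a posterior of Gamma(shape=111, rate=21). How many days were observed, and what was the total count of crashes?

n = 19 days with total 91 crashes

Gamma–Poisson conjugacy: posterior shape = α + Σxᵢ, posterior rate = β + n.
Matching: Σxᵢ = 111 − 20 = 91 and n = 21 − 2 = 19.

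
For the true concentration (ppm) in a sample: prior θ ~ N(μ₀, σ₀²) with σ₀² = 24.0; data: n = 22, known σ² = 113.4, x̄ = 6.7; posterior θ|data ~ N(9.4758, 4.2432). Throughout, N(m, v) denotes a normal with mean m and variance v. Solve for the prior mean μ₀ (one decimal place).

With known observation variance, the Normal–Normal posterior has precision τ_n = τ₀ + n/σ² and mean μ_n = (τ₀μ₀ + (n/σ²)x̄)/τ_n.
Here τ₀ = 1/24.0 = 0.041667 and τ_data = 22/113.4 = 0.194004, so τ_n = 0.235671.
Rearranging for μ₀: μ₀ = (μ_n·τ_n − τ_data·x̄)/τ₀ = (9.4758·0.235671 − 0.194004·6.7) / 0.041667 = 0.933344/0.041667 ≈ 22.4.

μ₀ = 22.4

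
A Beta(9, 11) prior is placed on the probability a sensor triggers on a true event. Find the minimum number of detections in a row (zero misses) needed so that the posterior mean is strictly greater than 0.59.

k = 7

After k detections and 0 misses the posterior is Beta(9+k, 11), with mean (9+k)/(9+11+k).
Set (9+k)/(20+k) > 0.59 and solve: k > (0.59·20 − 9)/(1 − 0.59) = 6.829.
The smallest integer exceeding 6.829 is 7.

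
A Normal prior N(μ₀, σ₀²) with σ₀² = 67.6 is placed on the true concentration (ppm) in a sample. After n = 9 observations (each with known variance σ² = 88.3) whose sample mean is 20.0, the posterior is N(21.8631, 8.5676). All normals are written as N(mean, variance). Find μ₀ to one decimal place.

The posterior mean is a precision-weighted average: μ_n = (τ₀μ₀ + τ_data·x̄)/(τ₀+τ_data), with τ₀=1/σ₀² and τ_data=n/σ².
Here τ₀ = 1/67.6 = 0.014793 and τ_data = 9/88.3 = 0.101925, so τ_n = 0.116718.
Rearranging for μ₀: μ₀ = (μ_n·τ_n − τ_data·x̄)/τ₀ = (21.8631·0.116718 − 0.101925·20.0) / 0.014793 = 0.513317/0.014793 ≈ 34.7.

μ₀ = 34.7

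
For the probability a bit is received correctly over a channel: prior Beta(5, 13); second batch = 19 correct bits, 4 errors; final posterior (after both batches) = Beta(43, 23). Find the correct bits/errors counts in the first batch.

19 correct bits and 6 errors

Sequential conjugate updates are equivalent to a single update on the pooled data, so total successes = posterior α − prior α and total failures = posterior β − prior β.
Total across both batches: 43−5=38 correct bits, 23−13=10 errors.
Subtract the second batch: 38−19=19 correct bits and 10−4=6 errors.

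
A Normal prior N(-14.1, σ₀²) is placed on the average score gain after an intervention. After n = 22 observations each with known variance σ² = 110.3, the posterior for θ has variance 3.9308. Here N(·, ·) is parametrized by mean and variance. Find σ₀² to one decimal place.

σ₀² = 18.2

Posterior precision equals prior precision plus data precision: 1/σ_n² = 1/σ₀² + n/σ².
So 1/σ₀² = 1/3.9308 − 22/110.3 = 0.254401 − 0.199456 = 0.054945.
Hence σ₀² = 1/0.054945 ≈ 18.2.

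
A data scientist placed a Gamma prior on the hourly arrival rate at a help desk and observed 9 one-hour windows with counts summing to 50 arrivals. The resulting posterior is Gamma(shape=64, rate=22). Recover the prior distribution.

Gamma(shape=14, rate=13)

A Gamma(α, β) prior (rate parametrization) on a Poisson rate with n observations summing to S gives posterior Gamma(α+S, β+n).
So α = 64 − 50 = 14 and β = 22 − 9 = 13.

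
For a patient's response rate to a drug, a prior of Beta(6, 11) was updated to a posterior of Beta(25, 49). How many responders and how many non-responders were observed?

A Beta(α, β) prior with s successes and f failures in binomial data gives a Beta(α+s, β+f) posterior.
Match parameters: s=25−6=19, f=49−11=38.

19 responders and 38 non-responders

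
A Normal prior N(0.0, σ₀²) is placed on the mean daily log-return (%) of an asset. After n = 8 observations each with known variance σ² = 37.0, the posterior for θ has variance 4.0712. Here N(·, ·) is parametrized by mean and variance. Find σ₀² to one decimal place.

σ₀² = 34.0

For the Normal–Normal model with known σ², precisions add: τ_n = τ₀ + n/σ².
So 1/σ₀² = 1/4.0712 − 8/37.0 = 0.245628 − 0.216216 = 0.029412.
Hence σ₀² = 1/0.029412 ≈ 34.0.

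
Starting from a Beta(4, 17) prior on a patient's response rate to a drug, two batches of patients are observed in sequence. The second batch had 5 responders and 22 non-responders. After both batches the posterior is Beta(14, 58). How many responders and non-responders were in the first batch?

5 responders and 19 non-responders

Sequential conjugate updates are equivalent to a single update on the pooled data, so total successes = posterior α − prior α and total failures = posterior β − prior β.
Total across both batches: 14−4=10 responders, 58−17=41 non-responders.
Subtract the second batch: 10−5=5 responders and 41−22=19 non-responders.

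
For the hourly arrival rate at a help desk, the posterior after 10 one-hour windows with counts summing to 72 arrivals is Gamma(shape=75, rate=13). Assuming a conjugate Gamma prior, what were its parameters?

Gamma–Poisson conjugacy: posterior shape = α + Σxᵢ, posterior rate = β + n.
So α = 75 − 72 = 3 and β = 13 − 10 = 3.

Gamma(shape=3, rate=3)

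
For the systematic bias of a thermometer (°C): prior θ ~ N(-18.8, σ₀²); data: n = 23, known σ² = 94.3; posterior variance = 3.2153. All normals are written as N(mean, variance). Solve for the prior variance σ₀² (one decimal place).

σ₀² = 14.9

For the Normal–Normal model with known σ², precisions add: τ_n = τ₀ + n/σ².
So 1/σ₀² = 1/3.2153 − 23/94.3 = 0.311013 − 0.243902 = 0.067111.
Hence σ₀² = 1/0.067111 ≈ 14.9.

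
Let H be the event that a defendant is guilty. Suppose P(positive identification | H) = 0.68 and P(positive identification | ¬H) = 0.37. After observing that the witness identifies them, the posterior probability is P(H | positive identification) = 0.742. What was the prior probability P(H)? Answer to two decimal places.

P(H) = 0.61

In odds form, posterior odds = prior odds × likelihood ratio, so prior odds = posterior odds ÷ LR.
Posterior odds = 0.742/(1−0.742) = 2.8760. LR = 0.68/0.37 = 1.8378.
Prior odds = 2.8760/1.8378 = 1.5649, so P(H) = 1.5649/(1+1.5649) ≈ 0.61.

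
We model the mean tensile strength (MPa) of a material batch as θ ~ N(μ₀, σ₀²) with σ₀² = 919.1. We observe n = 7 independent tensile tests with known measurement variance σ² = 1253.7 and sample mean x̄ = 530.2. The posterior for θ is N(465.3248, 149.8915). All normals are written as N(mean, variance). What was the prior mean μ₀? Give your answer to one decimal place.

μ₀ = 132.4

With known observation variance, the Normal–Normal posterior has precision τ_n = τ₀ + n/σ² and mean μ_n = (τ₀μ₀ + (n/σ²)x̄)/τ_n.
Here τ₀ = 1/919.1 = 0.001088 and τ_data = 7/1253.7 = 0.005583, so τ_n = 0.006671.
Rearranging for μ₀: μ₀ = (μ_n·τ_n − τ_data·x̄)/τ₀ = (465.3248·0.006671 − 0.005583·530.2) / 0.001088 = 0.144075/0.001088 ≈ 132.4.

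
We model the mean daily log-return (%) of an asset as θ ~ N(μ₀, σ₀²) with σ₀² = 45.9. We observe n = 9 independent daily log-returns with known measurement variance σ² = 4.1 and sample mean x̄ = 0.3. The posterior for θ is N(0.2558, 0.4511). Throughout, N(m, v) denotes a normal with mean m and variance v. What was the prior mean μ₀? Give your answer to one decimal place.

μ₀ = -4.2

With known observation variance, the Normal–Normal posterior has precision τ_n = τ₀ + n/σ² and mean μ_n = (τ₀μ₀ + (n/σ²)x̄)/τ_n.
Here τ₀ = 1/45.9 = 0.021786 and τ_data = 9/4.1 = 2.195122, so τ_n = 2.216908.
Rearranging for μ₀: μ₀ = (μ_n·τ_n − τ_data·x̄)/τ₀ = (0.2558·2.216908 − 2.195122·0.3) / 0.021786 = -0.091452/0.021786 ≈ -4.2.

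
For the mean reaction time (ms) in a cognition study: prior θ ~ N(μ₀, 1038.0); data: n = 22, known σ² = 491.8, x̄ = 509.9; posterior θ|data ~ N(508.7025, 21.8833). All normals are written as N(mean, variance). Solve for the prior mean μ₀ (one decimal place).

μ₀ = 453.1

The posterior mean is a precision-weighted average: μ_n = (τ₀μ₀ + τ_data·x̄)/(τ₀+τ_data), with τ₀=1/σ₀² and τ_data=n/σ².
Here τ₀ = 1/1038.0 = 0.000963 and τ_data = 22/491.8 = 0.044734, so τ_n = 0.045697.
Rearranging for μ₀: μ₀ = (μ_n·τ_n − τ_data·x̄)/τ₀ = (508.7025·0.045697 − 0.044734·509.9) / 0.000963 = 0.436312/0.000963 ≈ 453.1.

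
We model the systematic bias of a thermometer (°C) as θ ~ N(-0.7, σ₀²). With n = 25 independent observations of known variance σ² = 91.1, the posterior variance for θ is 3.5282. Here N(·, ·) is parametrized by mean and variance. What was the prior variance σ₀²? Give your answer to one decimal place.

For the Normal–Normal model with known σ², precisions add: τ_n = τ₀ + n/σ².
So 1/σ₀² = 1/3.5282 − 25/91.1 = 0.283431 − 0.274424 = 0.009007.
Hence σ₀² = 1/0.009007 ≈ 111.0.

σ₀² = 111.0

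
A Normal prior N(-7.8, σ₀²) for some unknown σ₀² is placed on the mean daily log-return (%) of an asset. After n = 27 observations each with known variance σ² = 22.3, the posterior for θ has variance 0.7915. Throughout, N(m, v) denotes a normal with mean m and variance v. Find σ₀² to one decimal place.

σ₀² = 19.0

For the Normal–Normal model with known σ², precisions add: τ_n = τ₀ + n/σ².
So 1/σ₀² = 1/0.7915 − 27/22.3 = 1.263424 − 1.210762 = 0.052662.
Hence σ₀² = 1/0.052662 ≈ 19.0.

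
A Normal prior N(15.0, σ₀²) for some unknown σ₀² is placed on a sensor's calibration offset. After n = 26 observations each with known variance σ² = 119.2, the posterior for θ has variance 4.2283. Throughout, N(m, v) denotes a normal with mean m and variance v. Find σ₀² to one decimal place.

σ₀² = 54.4

For the Normal–Normal model with known σ², precisions add: τ_n = τ₀ + n/σ².
So 1/σ₀² = 1/4.2283 − 26/119.2 = 0.236502 − 0.218121 = 0.018381.
Hence σ₀² = 1/0.018381 ≈ 54.4.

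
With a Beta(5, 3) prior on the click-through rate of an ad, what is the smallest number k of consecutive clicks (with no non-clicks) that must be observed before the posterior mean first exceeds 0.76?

k = 5

After k clicks and 0 non-clicks the posterior is Beta(5+k, 3), with mean (5+k)/(5+3+k).
Set (5+k)/(8+k) > 0.76 and solve: k > (0.76·8 − 5)/(1 − 0.76) = 4.500.
The smallest integer exceeding 4.500 is 5.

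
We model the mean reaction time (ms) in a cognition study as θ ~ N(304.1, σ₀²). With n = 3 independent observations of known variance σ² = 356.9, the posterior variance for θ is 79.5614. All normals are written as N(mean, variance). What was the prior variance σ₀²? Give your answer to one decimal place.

Posterior precision equals prior precision plus data precision: 1/σ_n² = 1/σ₀² + n/σ².
So 1/σ₀² = 1/79.5614 − 3/356.9 = 0.012569 − 0.008406 = 0.004163.
Hence σ₀² = 1/0.004163 ≈ 240.2.

σ₀² = 240.2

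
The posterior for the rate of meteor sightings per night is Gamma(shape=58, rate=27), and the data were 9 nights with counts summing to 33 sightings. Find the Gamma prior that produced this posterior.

Gamma(shape=25, rate=18)

Gamma–Poisson conjugacy: posterior shape = α + Σxᵢ, posterior rate = β + n.
So α = 58 − 33 = 25 and β = 27 − 9 = 18.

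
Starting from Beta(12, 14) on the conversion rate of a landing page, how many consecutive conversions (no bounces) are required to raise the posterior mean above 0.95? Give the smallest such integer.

k = 255

After k conversions and 0 bounces the posterior is Beta(12+k, 14), with mean (12+k)/(12+14+k).
Set (12+k)/(26+k) > 0.95 and solve: k > (0.95·26 − 12)/(1 − 0.95) = 254.000.
The smallest integer exceeding 254.000 is 255, and checking k=255: (267)/(281) = 0.9502 > 0.95.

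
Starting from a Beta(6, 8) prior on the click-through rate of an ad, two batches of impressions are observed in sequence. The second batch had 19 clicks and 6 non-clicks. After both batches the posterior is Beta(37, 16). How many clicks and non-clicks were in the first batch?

Sequential conjugate updates are equivalent to a single update on the pooled data, so total successes = posterior α − prior α and total failures = posterior β − prior β.
Total across both batches: 37−6=31 clicks, 16−8=8 non-clicks.
Subtract the second batch: 31−19=12 clicks and 8−6=2 non-clicks.

12 clicks and 2 non-clicks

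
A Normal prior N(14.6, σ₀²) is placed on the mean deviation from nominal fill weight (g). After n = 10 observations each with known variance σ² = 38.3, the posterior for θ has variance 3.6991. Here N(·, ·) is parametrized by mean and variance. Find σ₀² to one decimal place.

σ₀² = 108.2

Posterior precision equals prior precision plus data precision: 1/σ_n² = 1/σ₀² + n/σ².
So 1/σ₀² = 1/3.6991 − 10/38.3 = 0.270336 − 0.261097 = 0.009239.
Hence σ₀² = 1/0.009239 ≈ 108.2.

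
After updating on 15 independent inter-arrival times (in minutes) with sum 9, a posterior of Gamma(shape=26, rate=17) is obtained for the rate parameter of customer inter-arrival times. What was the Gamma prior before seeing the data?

For an exponential likelihood with a Gamma(α, β) prior on the rate, n observations with total T give posterior Gamma(α+n, β+T).
So α = 26 − 15 = 11 and β = 17 − 9 = 8.

Gamma(shape=11, rate=8)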